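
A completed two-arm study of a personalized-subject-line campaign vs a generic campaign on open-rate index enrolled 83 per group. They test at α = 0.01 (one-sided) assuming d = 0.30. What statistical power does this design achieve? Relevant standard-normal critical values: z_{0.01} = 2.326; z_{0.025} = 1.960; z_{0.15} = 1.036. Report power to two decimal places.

power ≈ 0.35

For two equal groups, power = Φ(d·√(n/2) − z_{α}).
d·√(n/2) = 0.30 × √(83/2) = 0.30 × 6.442 = 1.933.
z_β = 1.933 − 2.326 = -0.393.
Power = Φ(-0.393) = 0.347.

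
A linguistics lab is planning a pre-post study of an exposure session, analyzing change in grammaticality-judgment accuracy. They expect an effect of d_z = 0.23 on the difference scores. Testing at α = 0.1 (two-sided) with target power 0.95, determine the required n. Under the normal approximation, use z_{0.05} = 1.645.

n = 205 pairs

For a paired (one-sample on differences) test: n = ((z_{α/2} + z_β) / d)².
z_{α/2} + z_β = 1.645 + 1.645 = 3.290.
n = (3.290 / 0.23)² = 14.304² = 204.61.
Round up.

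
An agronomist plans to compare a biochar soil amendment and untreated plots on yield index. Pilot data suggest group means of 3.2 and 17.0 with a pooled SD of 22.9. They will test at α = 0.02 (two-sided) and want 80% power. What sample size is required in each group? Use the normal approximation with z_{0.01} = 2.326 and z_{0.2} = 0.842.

Cohen's d = |M₁ − M₂| / SD_pooled = |3.2 − 17.0| / 22.9 = 13.8 / 22.9 = 0.603.
For two independent groups with equal n: n = 2·((z_{α/2} + z_β) / d)².
z_{α/2} + z_β = 2.326 + 0.842 = 3.168.
n = 2 × (3.168 / 0.603)² = 2 × 5.254² = 2 × 27.60 = 55.2.
Round up to the next whole participant.

n = 56 per group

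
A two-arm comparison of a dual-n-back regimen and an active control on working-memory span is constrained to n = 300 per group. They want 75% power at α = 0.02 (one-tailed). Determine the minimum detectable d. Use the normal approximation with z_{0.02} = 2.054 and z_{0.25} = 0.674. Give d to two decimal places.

d_min ≈ 0.22

For two independent groups of n = 300 each: d_min = (z_{α} + z_β)·√(2/n).
z-sum = 2.054 + 0.674 = 2.728.
d_min = 2.728 × √(2/300) = 2.728 × 0.0816 = 0.223.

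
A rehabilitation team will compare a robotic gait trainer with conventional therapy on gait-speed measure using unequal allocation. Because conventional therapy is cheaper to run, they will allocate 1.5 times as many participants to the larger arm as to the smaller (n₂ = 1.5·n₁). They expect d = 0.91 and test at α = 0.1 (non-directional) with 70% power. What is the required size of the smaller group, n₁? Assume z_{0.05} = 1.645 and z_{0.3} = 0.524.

n₁ = 10

With allocation ratio k = n₂/n₁ = 1.5, Var(x̄₁−x̄₂) = σ²(1/n₁ + 1/(k·n₁)) = σ²·(k+1)/(k·n₁).
So n₁ = (1 + 1/k)·((z_{α/2} + z_β)/d)² = 1.667 × (2.169/0.91)².
n₁ = 1.667 × 5.68 = 9.5.
Round up: n₁ = 10, giving n₂ = 1.5 × 10 = 15.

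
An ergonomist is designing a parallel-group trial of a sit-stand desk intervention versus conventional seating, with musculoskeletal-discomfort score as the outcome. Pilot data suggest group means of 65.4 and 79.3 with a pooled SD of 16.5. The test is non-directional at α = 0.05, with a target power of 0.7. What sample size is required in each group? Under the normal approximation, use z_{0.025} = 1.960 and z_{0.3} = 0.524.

Cohen's d = |M₁ − M₂| / SD_pooled = |65.4 − 79.3| / 16.5 = 13.9 / 16.5 = 0.842.
For two independent groups with equal n: n = 2·((z_{α/2} + z_β) / d)².
z_{α/2} + z_β = 1.960 + 0.524 = 2.484.
n = 2 × (2.484 / 0.842)² = 2 × 2.950² = 2 × 8.70 = 17.4.
Round up to the next whole participant.

n = 18 per group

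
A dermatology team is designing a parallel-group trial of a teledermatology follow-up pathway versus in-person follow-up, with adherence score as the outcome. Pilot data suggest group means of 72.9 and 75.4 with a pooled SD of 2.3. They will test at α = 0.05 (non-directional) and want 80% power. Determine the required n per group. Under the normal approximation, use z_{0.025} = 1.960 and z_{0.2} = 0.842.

Cohen's d = |M₁ − M₂| / SD_pooled = |72.9 − 75.4| / 2.3 = 2.5 / 2.3 = 1.087.
For two independent groups with equal n: n = 2·((z_{α/2} + z_β) / d)².
z_{α/2} + z_β = 1.960 + 0.842 = 2.802.
n = 2 × (2.802 / 1.087)² = 2 × 2.578² = 2 × 6.64 = 13.3.
Round up to the next whole participant.

n = 14 per group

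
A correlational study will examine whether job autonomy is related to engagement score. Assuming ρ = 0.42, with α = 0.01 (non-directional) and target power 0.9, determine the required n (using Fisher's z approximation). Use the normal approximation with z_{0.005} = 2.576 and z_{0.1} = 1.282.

Fisher's z: C = ½·ln((1+r)/(1−r)) = ½·ln(2.4483) = 0.4477.
n = ((z_{α/2} + z_β)/C)² + 3.
(2.576 + 1.282) / 0.4477 = 3.858 / 0.4477 = 8.617.
n = 8.617² + 3 = 74.26 + 3 = 77.3.
Round up.

n = 78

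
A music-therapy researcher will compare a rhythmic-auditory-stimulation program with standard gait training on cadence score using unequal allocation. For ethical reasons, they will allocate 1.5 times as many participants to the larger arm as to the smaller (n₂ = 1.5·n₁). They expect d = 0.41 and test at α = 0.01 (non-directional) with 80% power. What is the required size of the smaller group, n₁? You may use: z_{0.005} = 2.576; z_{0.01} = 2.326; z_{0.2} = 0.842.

With allocation ratio k = n₂/n₁ = 1.5, Var(x̄₁−x̄₂) = σ²(1/n₁ + 1/(k·n₁)) = σ²·(k+1)/(k·n₁).
So n₁ = (1 + 1/k)·((z_{α/2} + z_β)/d)² = 1.667 × (3.418/0.41)².
n₁ = 1.667 × 69.50 = 115.8.
Round up: n₁ = 116, giving n₂ = 1.5 × 116 = 174.

n₁ = 116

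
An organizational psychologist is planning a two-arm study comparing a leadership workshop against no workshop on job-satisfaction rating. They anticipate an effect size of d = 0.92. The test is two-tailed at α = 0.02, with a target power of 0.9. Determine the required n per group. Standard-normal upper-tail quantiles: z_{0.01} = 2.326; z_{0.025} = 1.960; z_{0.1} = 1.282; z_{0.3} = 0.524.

n = 31 per group

For two independent groups with equal n: n = 2·((z_{α/2} + z_β) / d)².
z_{α/2} + z_β = 2.326 + 1.282 = 3.608.
n = 2 × (3.608 / 0.92)² = 2 × 3.922² = 2 × 15.38 = 30.8.
Round up to the next whole participant.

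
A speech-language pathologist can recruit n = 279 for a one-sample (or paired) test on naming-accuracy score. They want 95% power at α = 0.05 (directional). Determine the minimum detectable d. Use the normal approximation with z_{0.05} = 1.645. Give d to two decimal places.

d_min ≈ 0.20

For a single sample (or paired design) of n = 279: d_min = (z_{α} + z_β)/√n.
z-sum = 1.645 + 1.645 = 3.290.
d_min = 3.290 / √279 = 3.290 / 16.703 = 0.197.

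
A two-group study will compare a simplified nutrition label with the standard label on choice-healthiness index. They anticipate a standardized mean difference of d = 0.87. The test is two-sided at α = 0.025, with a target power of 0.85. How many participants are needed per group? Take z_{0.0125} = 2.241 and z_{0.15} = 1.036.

n = 29 per group

For two independent groups with equal n: n = 2·((z_{α/2} + z_β) / d)².
z_{α/2} + z_β = 2.241 + 1.036 = 3.277.
n = 2 × (3.277 / 0.87)² = 2 × 3.767² = 2 × 14.19 = 28.4.
Round up to the next whole participant.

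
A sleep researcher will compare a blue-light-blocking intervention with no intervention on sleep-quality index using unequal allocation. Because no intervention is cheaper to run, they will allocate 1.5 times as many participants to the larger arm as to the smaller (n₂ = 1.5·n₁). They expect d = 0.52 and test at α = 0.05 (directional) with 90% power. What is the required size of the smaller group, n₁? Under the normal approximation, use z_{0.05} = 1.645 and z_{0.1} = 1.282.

n₁ = 53

With allocation ratio k = n₂/n₁ = 1.5, Var(x̄₁−x̄₂) = σ²(1/n₁ + 1/(k·n₁)) = σ²·(k+1)/(k·n₁).
So n₁ = (1 + 1/k)·((z_{α} + z_β)/d)² = 1.667 × (2.927/0.52)².
n₁ = 1.667 × 31.68 = 52.8.
Round up: n₁ = 53, giving n₂ = ⌈1.5 × 53⌉ = ⌈79.5⌉ = 80.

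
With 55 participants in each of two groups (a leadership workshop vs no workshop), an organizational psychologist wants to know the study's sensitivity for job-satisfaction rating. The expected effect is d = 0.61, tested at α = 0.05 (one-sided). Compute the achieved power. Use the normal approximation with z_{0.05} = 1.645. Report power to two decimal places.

For two equal groups, power = Φ(d·√(n/2) − z_{α}).
d·√(n/2) = 0.61 × √(55/2) = 0.61 × 5.244 = 3.199.
z_β = 3.199 − 1.645 = 1.554.
Power = Φ(1.554) = 0.940.

power ≈ 0.94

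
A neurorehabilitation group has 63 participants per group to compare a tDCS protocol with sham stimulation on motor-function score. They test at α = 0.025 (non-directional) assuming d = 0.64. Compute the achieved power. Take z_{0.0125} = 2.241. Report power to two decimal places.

power ≈ 0.91

For two equal groups, power = Φ(d·√(n/2) − z_{α/2}).
d·√(n/2) = 0.64 × √(63/2) = 0.64 × 5.612 = 3.592.
z_β = 3.592 − 2.241 = 1.351.
Power = Φ(1.351) = 0.912.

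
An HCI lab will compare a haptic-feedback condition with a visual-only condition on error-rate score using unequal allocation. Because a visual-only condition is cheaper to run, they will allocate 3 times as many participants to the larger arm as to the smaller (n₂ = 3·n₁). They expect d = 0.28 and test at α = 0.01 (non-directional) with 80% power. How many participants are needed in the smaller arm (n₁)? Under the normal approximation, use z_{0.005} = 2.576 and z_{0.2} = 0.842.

With allocation ratio k = n₂/n₁ = 3, Var(x̄₁−x̄₂) = σ²(1/n₁ + 1/(k·n₁)) = σ²·(k+1)/(k·n₁).
So n₁ = (1 + 1/k)·((z_{α/2} + z_β)/d)² = 1.333 × (3.418/0.28)².
n₁ = 1.333 × 149.01 = 198.7.
Round up: n₁ = 199, giving n₂ = 3 × 199 = 597.

n₁ = 199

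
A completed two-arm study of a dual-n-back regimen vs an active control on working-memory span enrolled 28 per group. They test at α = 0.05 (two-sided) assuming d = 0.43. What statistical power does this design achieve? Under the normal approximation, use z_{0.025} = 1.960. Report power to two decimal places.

For two equal groups, power = Φ(d·√(n/2) − z_{α/2}).
d·√(n/2) = 0.43 × √(28/2) = 0.43 × 3.742 = 1.609.
z_β = 1.609 − 1.960 = -0.351.
Power = Φ(-0.351) = 0.363.

power ≈ 0.36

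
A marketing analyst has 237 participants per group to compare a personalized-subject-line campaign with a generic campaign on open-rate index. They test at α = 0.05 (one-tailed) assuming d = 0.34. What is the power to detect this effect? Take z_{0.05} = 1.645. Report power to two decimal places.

For two equal groups, power = Φ(d·√(n/2) − z_{α}).
d·√(n/2) = 0.34 × √(237/2) = 0.34 × 10.886 = 3.701.
z_β = 3.701 − 1.645 = 2.056.
Power = Φ(2.056) = 0.980.

power ≈ 0.98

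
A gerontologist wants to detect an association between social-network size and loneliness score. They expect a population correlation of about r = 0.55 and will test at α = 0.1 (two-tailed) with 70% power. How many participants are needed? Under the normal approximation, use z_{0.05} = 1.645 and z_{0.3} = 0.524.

Fisher's z: C = ½·ln((1+r)/(1−r)) = ½·ln(3.4444) = 0.6184.
n = ((z_{α/2} + z_β)/C)² + 3.
(1.645 + 0.524) / 0.6184 = 2.169 / 0.6184 = 3.507.
n = 3.507² + 3 = 12.30 + 3 = 15.3.
Round up.

n = 16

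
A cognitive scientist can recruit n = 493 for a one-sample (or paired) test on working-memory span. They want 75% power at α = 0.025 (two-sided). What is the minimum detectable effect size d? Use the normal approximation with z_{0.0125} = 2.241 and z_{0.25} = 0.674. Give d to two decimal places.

d_min ≈ 0.13

For a single sample (or paired design) of n = 493: d_min = (z_{α/2} + z_β)/√n.
z-sum = 2.241 + 0.674 = 2.915.
d_min = 2.915 / √493 = 2.915 / 22.204 = 0.131.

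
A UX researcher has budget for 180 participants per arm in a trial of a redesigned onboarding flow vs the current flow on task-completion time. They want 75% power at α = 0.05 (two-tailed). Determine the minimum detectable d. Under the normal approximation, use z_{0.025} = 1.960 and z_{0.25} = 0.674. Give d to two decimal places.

For two independent groups of n = 180 each: d_min = (z_{α/2} + z_β)·√(2/n).
z-sum = 1.960 + 0.674 = 2.634.
d_min = 2.634 × √(2/180) = 2.634 × 0.1054 = 0.278.

d_min ≈ 0.28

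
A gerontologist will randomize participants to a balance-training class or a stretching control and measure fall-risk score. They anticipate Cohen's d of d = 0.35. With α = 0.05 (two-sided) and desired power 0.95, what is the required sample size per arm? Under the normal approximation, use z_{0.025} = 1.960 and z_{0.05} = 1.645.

n = 213 per group

For two independent groups with equal n: n = 2·((z_{α/2} + z_β) / d)².
z_{α/2} + z_β = 1.960 + 1.645 = 3.605.
n = 2 × (3.605 / 0.35)² = 2 × 10.300² = 2 × 106.09 = 212.2.
Round up to the next whole participant.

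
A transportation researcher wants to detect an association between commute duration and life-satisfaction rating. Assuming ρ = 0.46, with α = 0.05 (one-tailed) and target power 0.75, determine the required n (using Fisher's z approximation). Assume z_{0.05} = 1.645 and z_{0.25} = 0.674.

Fisher's z: C = ½·ln((1+r)/(1−r)) = ½·ln(2.7037) = 0.4973.
n = ((z_{α} + z_β)/C)² + 3.
(1.645 + 0.674) / 0.4973 = 2.319 / 0.4973 = 4.663.
n = 4.663² + 3 = 21.75 + 3 = 24.7.
Round up.

n = 25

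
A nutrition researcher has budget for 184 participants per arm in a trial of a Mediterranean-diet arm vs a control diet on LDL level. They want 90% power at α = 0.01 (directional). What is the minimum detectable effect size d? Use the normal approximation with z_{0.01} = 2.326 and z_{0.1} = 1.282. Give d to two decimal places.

For two independent groups of n = 184 each: d_min = (z_{α} + z_β)·√(2/n).
z-sum = 2.326 + 1.282 = 3.608.
d_min = 3.608 × √(2/184) = 3.608 × 0.1043 = 0.376.

d_min ≈ 0.38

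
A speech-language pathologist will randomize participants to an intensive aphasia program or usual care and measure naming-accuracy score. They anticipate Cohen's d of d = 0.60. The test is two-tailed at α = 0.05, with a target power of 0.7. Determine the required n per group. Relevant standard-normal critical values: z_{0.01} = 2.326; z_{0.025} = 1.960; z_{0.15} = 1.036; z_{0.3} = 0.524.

n = 35 per group

For two independent groups with equal n: n = 2·((z_{α/2} + z_β) / d)².
z_{α/2} + z_β = 1.960 + 0.524 = 2.484.
n = 2 × (2.484 / 0.60)² = 2 × 4.140² = 2 × 17.14 = 34.3.
Round up to the next whole participant.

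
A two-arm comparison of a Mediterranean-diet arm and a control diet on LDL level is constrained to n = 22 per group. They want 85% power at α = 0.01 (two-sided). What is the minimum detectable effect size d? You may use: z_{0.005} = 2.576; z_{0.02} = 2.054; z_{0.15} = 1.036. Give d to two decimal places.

For two independent groups of n = 22 each: d_min = (z_{α/2} + z_β)·√(2/n).
z-sum = 2.576 + 1.036 = 3.612.
d_min = 3.612 × √(2/22) = 3.612 × 0.3015 = 1.089.

d_min ≈ 1.09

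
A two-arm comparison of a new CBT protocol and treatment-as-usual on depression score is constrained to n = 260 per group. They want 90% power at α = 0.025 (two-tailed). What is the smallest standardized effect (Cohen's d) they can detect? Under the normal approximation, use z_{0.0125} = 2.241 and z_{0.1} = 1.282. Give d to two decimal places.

For two independent groups of n = 260 each: d_min = (z_{α/2} + z_β)·√(2/n).
z-sum = 2.241 + 1.282 = 3.523.
d_min = 3.523 × √(2/260) = 3.523 × 0.0877 = 0.309.

d_min ≈ 0.31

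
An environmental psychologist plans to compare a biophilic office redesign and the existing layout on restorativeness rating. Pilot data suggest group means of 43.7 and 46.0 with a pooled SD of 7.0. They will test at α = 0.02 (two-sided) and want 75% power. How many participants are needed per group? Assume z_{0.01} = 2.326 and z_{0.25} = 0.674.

n = 167 per group

Cohen's d = |M₁ − M₂| / SD_pooled = |43.7 − 46.0| / 7.0 = 2.3 / 7.0 = 0.329.
For two independent groups with equal n: n = 2·((z_{α/2} + z_β) / d)².
z_{α/2} + z_β = 2.326 + 0.674 = 3.000.
n = 2 × (3.000 / 0.329)² = 2 × 9.119² = 2 × 83.15 = 166.3.
Round up to the next whole participant.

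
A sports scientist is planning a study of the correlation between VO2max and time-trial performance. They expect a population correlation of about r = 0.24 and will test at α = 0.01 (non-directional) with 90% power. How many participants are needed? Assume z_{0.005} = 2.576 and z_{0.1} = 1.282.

Fisher's z: C = ½·ln((1+r)/(1−r)) = ½·ln(1.6316) = 0.2448.
n = ((z_{α/2} + z_β)/C)² + 3.
(2.576 + 1.282) / 0.2448 = 3.858 / 0.2448 = 15.760.
n = 15.760² + 3 = 248.37 + 3 = 251.4.
Round up.

n = 252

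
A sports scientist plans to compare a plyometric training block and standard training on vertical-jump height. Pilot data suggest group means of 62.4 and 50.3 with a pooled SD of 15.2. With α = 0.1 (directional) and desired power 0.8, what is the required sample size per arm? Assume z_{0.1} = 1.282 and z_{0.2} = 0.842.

n = 15 per group

Cohen's d = |M₁ − M₂| / SD_pooled = |62.4 − 50.3| / 15.2 = 12.1 / 15.2 = 0.796.
For two independent groups with equal n: n = 2·((z_{α} + z_β) / d)².
z_{α} + z_β = 1.282 + 0.842 = 2.124.
n = 2 × (2.124 / 0.796)² = 2 × 2.668² = 2 × 7.12 = 14.2.
Round up to the next whole participant.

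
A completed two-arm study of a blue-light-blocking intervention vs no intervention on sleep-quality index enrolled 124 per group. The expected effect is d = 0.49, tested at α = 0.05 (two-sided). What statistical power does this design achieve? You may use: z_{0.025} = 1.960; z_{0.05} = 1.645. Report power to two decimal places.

For two equal groups, power = Φ(d·√(n/2) − z_{α/2}).
d·√(n/2) = 0.49 × √(124/2) = 0.49 × 7.874 = 3.858.
z_β = 3.858 − 1.960 = 1.898.
Power = Φ(1.898) = 0.971.

power ≈ 0.97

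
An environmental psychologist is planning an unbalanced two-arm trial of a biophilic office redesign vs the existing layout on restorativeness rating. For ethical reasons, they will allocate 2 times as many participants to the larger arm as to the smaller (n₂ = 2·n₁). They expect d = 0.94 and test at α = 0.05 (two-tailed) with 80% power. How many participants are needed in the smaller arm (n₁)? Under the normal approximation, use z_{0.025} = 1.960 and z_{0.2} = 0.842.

n₁ = 14

With allocation ratio k = n₂/n₁ = 2, Var(x̄₁−x̄₂) = σ²(1/n₁ + 1/(k·n₁)) = σ²·(k+1)/(k·n₁).
So n₁ = (1 + 1/k)·((z_{α/2} + z_β)/d)² = 1.500 × (2.802/0.94)².
n₁ = 1.500 × 8.89 = 13.3.
Round up: n₁ = 14, giving n₂ = 2 × 14 = 28.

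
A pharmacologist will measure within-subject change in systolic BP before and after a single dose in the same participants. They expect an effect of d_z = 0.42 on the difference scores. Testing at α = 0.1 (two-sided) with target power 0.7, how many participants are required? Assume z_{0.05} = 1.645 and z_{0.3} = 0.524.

For a paired (one-sample on differences) test: n = ((z_{α/2} + z_β) / d)².
z_{α/2} + z_β = 1.645 + 0.524 = 2.169.
n = (2.169 / 0.42)² = 5.164² = 26.67.
Round up.

n = 27 pairs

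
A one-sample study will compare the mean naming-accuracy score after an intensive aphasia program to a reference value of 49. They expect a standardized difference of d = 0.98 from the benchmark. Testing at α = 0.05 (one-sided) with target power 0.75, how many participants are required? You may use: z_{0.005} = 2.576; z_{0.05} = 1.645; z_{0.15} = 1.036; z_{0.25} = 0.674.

For a one-sample test: n = ((z_{α} + z_β) / d)².
z_{α} + z_β = 1.645 + 0.674 = 2.319.
n = (2.319 / 0.98)² = 2.366² = 5.60.
Round up.

n = 6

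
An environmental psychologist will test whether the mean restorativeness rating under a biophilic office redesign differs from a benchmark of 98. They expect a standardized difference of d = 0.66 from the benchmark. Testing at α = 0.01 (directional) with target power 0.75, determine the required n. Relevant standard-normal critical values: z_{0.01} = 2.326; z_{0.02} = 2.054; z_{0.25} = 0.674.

For a one-sample test: n = ((z_{α} + z_β) / d)².
z_{α} + z_β = 2.326 + 0.674 = 3.000.
n = (3.000 / 0.66)² = 4.545² = 20.66.
Round up.

n = 21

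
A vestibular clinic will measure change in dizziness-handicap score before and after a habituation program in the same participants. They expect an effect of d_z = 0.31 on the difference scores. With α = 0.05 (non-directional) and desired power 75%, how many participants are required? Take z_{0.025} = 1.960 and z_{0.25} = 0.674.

n = 73 pairs

For a paired (one-sample on differences) test: n = ((z_{α/2} + z_β) / d)².
z_{α/2} + z_β = 1.960 + 0.674 = 2.634.
n = (2.634 / 0.31)² = 8.497² = 72.20.
Round up.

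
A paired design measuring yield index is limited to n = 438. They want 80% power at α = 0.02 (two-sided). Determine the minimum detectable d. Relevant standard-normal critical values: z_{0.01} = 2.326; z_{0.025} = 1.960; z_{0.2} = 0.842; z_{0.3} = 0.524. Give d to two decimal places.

d_min ≈ 0.15

For a single sample (or paired design) of n = 438: d_min = (z_{α/2} + z_β)/√n.
z-sum = 2.326 + 0.842 = 3.168.
d_min = 3.168 / √438 = 3.168 / 20.928 = 0.151.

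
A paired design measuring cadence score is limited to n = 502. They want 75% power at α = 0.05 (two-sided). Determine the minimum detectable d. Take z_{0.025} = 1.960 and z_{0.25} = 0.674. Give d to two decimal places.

d_min ≈ 0.12

For a single sample (or paired design) of n = 502: d_min = (z_{α/2} + z_β)/√n.
z-sum = 1.960 + 0.674 = 2.634.
d_min = 2.634 / √502 = 2.634 / 22.405 = 0.118.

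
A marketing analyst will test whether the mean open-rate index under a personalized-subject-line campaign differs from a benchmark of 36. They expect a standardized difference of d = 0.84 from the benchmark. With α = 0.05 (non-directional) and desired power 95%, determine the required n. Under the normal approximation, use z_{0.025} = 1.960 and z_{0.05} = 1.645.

For a one-sample test: n = ((z_{α/2} + z_β) / d)².
z_{α/2} + z_β = 1.960 + 1.645 = 3.605.
n = (3.605 / 0.84)² = 4.292² = 18.42.
Round up.

n = 19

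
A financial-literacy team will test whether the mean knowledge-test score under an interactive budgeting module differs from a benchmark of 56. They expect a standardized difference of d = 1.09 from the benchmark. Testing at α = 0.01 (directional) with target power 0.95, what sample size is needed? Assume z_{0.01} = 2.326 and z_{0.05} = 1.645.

n = 14

For a one-sample test: n = ((z_{α} + z_β) / d)².
z_{α} + z_β = 2.326 + 1.645 = 3.971.
n = (3.971 / 1.09)² = 3.643² = 13.27.
Round up.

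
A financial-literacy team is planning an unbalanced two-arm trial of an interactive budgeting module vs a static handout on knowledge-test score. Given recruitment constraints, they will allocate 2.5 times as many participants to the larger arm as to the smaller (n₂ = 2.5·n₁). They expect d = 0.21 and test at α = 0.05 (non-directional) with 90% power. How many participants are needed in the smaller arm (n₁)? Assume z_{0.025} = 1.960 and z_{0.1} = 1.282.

With allocation ratio k = n₂/n₁ = 2.5, Var(x̄₁−x̄₂) = σ²(1/n₁ + 1/(k·n₁)) = σ²·(k+1)/(k·n₁).
So n₁ = (1 + 1/k)·((z_{α/2} + z_β)/d)² = 1.400 × (3.242/0.21)².
n₁ = 1.400 × 238.33 = 333.7.
Round up: n₁ = 334, giving n₂ = 2.5 × 334 = 835.

n₁ = 334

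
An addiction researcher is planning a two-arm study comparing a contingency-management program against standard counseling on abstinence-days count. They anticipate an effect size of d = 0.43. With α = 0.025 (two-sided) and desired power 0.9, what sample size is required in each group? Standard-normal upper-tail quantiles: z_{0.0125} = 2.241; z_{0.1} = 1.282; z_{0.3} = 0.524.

For two independent groups with equal n: n = 2·((z_{α/2} + z_β) / d)².
z_{α/2} + z_β = 2.241 + 1.282 = 3.523.
n = 2 × (3.523 / 0.43)² = 2 × 8.193² = 2 × 67.13 = 134.3.
Round up to the next whole participant.

n = 135 per group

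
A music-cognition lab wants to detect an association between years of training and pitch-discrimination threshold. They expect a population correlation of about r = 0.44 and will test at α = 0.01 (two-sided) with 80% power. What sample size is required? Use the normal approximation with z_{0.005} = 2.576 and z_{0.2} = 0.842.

n = 56

Fisher's z: C = ½·ln((1+r)/(1−r)) = ½·ln(2.5714) = 0.4722.
n = ((z_{α/2} + z_β)/C)² + 3.
(2.576 + 0.842) / 0.4722 = 3.418 / 0.4722 = 7.238.
n = 7.238² + 3 = 52.40 + 3 = 55.4.
Round up.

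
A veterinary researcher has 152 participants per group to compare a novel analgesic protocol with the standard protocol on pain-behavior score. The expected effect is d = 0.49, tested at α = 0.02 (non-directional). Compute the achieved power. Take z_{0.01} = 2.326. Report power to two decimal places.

For two equal groups, power = Φ(d·√(n/2) − z_{α/2}).
d·√(n/2) = 0.49 × √(152/2) = 0.49 × 8.718 = 4.272.
z_β = 4.272 − 2.326 = 1.946.
Power = Φ(1.946) = 0.974.

power ≈ 0.97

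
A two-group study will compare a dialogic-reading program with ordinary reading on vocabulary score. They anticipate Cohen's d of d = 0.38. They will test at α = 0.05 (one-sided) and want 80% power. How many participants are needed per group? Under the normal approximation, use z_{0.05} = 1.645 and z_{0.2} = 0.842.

For two independent groups with equal n: n = 2·((z_{α} + z_β) / d)².
z_{α} + z_β = 1.645 + 0.842 = 2.487.
n = 2 × (2.487 / 0.38)² = 2 × 6.545² = 2 × 42.83 = 85.7.
Round up to the next whole participant.

n = 86 per group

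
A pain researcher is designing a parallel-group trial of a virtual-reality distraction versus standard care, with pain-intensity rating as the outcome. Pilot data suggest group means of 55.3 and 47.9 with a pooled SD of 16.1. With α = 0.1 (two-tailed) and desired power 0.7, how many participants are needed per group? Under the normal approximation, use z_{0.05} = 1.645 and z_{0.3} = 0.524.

Cohen's d = |M₁ − M₂| / SD_pooled = |55.3 − 47.9| / 16.1 = 7.4 / 16.1 = 0.460.
For two independent groups with equal n: n = 2·((z_{α/2} + z_β) / d)².
z_{α/2} + z_β = 1.645 + 0.524 = 2.169.
n = 2 × (2.169 / 0.460)² = 2 × 4.715² = 2 × 22.23 = 44.5.
Round up to the next whole participant.

n = 45 per group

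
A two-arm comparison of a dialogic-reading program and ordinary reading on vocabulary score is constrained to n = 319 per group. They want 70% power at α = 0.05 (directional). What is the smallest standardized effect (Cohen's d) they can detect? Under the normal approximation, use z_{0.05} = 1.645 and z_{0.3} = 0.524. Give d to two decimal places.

For two independent groups of n = 319 each: d_min = (z_{α} + z_β)·√(2/n).
z-sum = 1.645 + 0.524 = 2.169.
d_min = 2.169 × √(2/319) = 2.169 × 0.0792 = 0.172.

d_min ≈ 0.17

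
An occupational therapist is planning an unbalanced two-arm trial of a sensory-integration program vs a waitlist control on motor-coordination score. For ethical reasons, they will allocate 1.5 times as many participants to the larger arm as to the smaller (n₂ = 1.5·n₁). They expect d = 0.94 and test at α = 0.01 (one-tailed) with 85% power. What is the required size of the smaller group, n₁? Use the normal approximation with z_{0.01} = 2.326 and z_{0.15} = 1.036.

n₁ = 22

With allocation ratio k = n₂/n₁ = 1.5, Var(x̄₁−x̄₂) = σ²(1/n₁ + 1/(k·n₁)) = σ²·(k+1)/(k·n₁).
So n₁ = (1 + 1/k)·((z_{α} + z_β)/d)² = 1.667 × (3.362/0.94)².
n₁ = 1.667 × 12.79 = 21.3.
Round up: n₁ = 22, giving n₂ = 1.5 × 22 = 33.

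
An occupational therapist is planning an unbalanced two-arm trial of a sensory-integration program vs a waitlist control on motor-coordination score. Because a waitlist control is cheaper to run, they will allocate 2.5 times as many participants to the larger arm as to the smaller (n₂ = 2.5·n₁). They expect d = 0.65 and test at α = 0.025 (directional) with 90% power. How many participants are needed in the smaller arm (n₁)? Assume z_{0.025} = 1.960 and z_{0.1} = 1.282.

With allocation ratio k = n₂/n₁ = 2.5, Var(x̄₁−x̄₂) = σ²(1/n₁ + 1/(k·n₁)) = σ²·(k+1)/(k·n₁).
So n₁ = (1 + 1/k)·((z_{α} + z_β)/d)² = 1.400 × (3.242/0.65)².
n₁ = 1.400 × 24.88 = 34.8.
Round up: n₁ = 35, giving n₂ = ⌈2.5 × 35⌉ = ⌈87.5⌉ = 88.

n₁ = 35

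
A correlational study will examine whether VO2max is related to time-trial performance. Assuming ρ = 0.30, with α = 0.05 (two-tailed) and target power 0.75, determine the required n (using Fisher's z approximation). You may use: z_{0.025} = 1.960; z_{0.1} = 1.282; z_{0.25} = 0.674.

Fisher's z: C = ½·ln((1+r)/(1−r)) = ½·ln(1.8571) = 0.3095.
n = ((z_{α/2} + z_β)/C)² + 3.
(1.960 + 0.674) / 0.3095 = 2.634 / 0.3095 = 8.511.
n = 8.511² + 3 = 72.43 + 3 = 75.4.
Round up.

n = 76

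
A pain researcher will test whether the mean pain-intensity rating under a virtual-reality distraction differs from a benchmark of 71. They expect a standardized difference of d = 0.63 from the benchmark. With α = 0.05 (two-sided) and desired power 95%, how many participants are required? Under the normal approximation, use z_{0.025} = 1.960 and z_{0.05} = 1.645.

n = 33

For a one-sample test: n = ((z_{α/2} + z_β) / d)².
z_{α/2} + z_β = 1.960 + 1.645 = 3.605.
n = (3.605 / 0.63)² = 5.722² = 32.74.
Round up.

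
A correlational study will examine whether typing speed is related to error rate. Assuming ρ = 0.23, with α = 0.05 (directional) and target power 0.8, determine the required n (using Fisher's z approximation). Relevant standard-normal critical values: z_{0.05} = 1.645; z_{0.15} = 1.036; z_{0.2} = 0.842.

n = 116

Fisher's z: C = ½·ln((1+r)/(1−r)) = ½·ln(1.5974) = 0.2342.
n = ((z_{α} + z_β)/C)² + 3.
(1.645 + 0.842) / 0.2342 = 2.487 / 0.2342 = 10.619.
n = 10.619² + 3 = 112.77 + 3 = 115.8.
Round up.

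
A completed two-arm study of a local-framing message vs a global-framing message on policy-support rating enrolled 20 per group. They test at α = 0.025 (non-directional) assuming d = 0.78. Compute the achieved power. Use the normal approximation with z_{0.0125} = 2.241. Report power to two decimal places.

power ≈ 0.59

For two equal groups, power = Φ(d·√(n/2) − z_{α/2}).
d·√(n/2) = 0.78 × √(20/2) = 0.78 × 3.162 = 2.467.
z_β = 2.467 − 2.241 = 0.226.
Power = Φ(0.226) = 0.589.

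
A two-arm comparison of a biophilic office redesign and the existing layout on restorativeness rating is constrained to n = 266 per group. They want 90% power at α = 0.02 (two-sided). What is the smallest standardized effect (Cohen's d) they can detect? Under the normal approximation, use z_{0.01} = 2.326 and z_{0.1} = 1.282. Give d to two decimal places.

For two independent groups of n = 266 each: d_min = (z_{α/2} + z_β)·√(2/n).
z-sum = 2.326 + 1.282 = 3.608.
d_min = 3.608 × √(2/266) = 3.608 × 0.0867 = 0.313.

d_min ≈ 0.31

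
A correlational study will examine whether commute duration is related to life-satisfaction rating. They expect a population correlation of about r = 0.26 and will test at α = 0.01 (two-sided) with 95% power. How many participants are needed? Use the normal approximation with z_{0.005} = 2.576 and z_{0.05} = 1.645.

n = 255

Fisher's z: C = ½·ln((1+r)/(1−r)) = ½·ln(1.7027) = 0.2661.
n = ((z_{α/2} + z_β)/C)² + 3.
(2.576 + 1.645) / 0.2661 = 4.221 / 0.2661 = 15.862.
n = 15.862² + 3 = 251.62 + 3 = 254.6.
Round up.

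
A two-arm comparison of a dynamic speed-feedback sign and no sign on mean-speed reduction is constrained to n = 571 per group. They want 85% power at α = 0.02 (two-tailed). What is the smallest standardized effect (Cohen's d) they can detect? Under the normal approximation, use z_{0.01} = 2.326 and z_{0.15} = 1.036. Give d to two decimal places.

d_min ≈ 0.20

For two independent groups of n = 571 each: d_min = (z_{α/2} + z_β)·√(2/n).
z-sum = 2.326 + 1.036 = 3.362.
d_min = 3.362 × √(2/571) = 3.362 × 0.0592 = 0.199.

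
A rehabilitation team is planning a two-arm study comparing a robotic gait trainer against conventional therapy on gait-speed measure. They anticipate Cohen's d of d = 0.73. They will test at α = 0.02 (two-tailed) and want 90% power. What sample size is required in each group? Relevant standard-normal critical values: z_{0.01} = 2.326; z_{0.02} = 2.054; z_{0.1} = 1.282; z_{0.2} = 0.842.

For two independent groups with equal n: n = 2·((z_{α/2} + z_β) / d)².
z_{α/2} + z_β = 2.326 + 1.282 = 3.608.
n = 2 × (3.608 / 0.73)² = 2 × 4.942² = 2 × 24.43 = 48.9.
Round up to the next whole participant.

n = 49 per group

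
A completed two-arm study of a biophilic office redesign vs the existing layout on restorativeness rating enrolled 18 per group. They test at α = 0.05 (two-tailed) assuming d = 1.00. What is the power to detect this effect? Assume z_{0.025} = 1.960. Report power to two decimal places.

For two equal groups, power = Φ(d·√(n/2) − z_{α/2}).
d·√(n/2) = 1.00 × √(18/2) = 1.00 × 3.000 = 3.000.
z_β = 3.000 − 1.960 = 1.040.
Power = Φ(1.040) = 0.851.

power ≈ 0.85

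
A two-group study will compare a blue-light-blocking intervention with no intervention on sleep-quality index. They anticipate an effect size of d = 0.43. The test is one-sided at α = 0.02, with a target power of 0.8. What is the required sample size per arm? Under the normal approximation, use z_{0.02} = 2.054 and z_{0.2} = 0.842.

For two independent groups with equal n: n = 2·((z_{α} + z_β) / d)².
z_{α} + z_β = 2.054 + 0.842 = 2.896.
n = 2 × (2.896 / 0.43)² = 2 × 6.735² = 2 × 45.36 = 90.7.
Round up to the next whole participant.

n = 91 per group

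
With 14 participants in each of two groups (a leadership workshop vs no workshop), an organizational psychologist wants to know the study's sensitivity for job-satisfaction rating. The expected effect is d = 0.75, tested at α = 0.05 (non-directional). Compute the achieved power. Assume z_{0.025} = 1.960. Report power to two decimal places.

For two equal groups, power = Φ(d·√(n/2) − z_{α/2}).
d·√(n/2) = 0.75 × √(14/2) = 0.75 × 2.646 = 1.984.
z_β = 1.984 − 1.960 = 0.024.
Power = Φ(0.024) = 0.510.

power ≈ 0.51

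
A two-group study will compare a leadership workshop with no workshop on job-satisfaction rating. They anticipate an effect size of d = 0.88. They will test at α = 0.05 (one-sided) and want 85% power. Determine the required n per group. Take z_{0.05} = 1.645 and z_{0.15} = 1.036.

For two independent groups with equal n: n = 2·((z_{α} + z_β) / d)².
z_{α} + z_β = 1.645 + 1.036 = 2.681.
n = 2 × (2.681 / 0.88)² = 2 × 3.047² = 2 × 9.28 = 18.6.
Round up to the next whole participant.

n = 19 per group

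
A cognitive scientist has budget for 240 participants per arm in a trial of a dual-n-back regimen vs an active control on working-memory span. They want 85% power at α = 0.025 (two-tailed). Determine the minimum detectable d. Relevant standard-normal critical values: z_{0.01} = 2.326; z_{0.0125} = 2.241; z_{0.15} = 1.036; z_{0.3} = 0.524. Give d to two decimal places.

d_min ≈ 0.30

For two independent groups of n = 240 each: d_min = (z_{α/2} + z_β)·√(2/n).
z-sum = 2.241 + 1.036 = 3.277.
d_min = 3.277 × √(2/240) = 3.277 × 0.0913 = 0.299.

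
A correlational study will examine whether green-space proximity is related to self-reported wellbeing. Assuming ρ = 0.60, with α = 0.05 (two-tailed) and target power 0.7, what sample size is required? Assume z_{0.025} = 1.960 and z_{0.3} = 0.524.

Fisher's z: C = ½·ln((1+r)/(1−r)) = ½·ln(4.0000) = 0.6931.
n = ((z_{α/2} + z_β)/C)² + 3.
(1.960 + 0.524) / 0.6931 = 2.484 / 0.6931 = 3.584.
n = 3.584² + 3 = 12.84 + 3 = 15.8.
Round up.

n = 16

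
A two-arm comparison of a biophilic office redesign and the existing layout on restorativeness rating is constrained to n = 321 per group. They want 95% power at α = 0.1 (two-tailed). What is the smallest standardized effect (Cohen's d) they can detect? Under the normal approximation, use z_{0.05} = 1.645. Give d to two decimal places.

d_min ≈ 0.26

For two independent groups of n = 321 each: d_min = (z_{α/2} + z_β)·√(2/n).
z-sum = 1.645 + 1.645 = 3.290.
d_min = 3.290 × √(2/321) = 3.290 × 0.0789 = 0.260.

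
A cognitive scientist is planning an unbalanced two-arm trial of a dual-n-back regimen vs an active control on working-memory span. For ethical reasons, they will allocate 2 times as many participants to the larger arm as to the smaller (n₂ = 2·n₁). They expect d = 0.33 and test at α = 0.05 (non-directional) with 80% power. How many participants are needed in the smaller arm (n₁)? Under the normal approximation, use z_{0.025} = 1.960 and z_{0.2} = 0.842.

With allocation ratio k = n₂/n₁ = 2, Var(x̄₁−x̄₂) = σ²(1/n₁ + 1/(k·n₁)) = σ²·(k+1)/(k·n₁).
So n₁ = (1 + 1/k)·((z_{α/2} + z_β)/d)² = 1.500 × (2.802/0.33)².
n₁ = 1.500 × 72.10 = 108.1.
Round up: n₁ = 109, giving n₂ = 2 × 109 = 218.

n₁ = 109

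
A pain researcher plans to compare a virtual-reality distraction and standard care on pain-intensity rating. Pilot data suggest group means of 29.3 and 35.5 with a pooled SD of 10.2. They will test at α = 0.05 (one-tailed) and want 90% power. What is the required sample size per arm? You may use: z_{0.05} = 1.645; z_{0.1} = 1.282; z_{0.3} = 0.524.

n = 47 per group

Cohen's d = |M₁ − M₂| / SD_pooled = |29.3 − 35.5| / 10.2 = 6.2 / 10.2 = 0.608.
For two independent groups with equal n: n = 2·((z_{α} + z_β) / d)².
z_{α} + z_β = 1.645 + 1.282 = 2.927.
n = 2 × (2.927 / 0.608)² = 2 × 4.814² = 2 × 23.18 = 46.4.
Round up to the next whole participant.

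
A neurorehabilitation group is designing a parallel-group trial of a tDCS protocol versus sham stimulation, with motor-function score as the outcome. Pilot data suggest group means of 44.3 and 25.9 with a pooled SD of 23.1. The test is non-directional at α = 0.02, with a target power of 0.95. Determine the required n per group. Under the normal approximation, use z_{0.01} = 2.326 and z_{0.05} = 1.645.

n = 50 per group

Cohen's d = |M₁ − M₂| / SD_pooled = |44.3 − 25.9| / 23.1 = 18.4 / 23.1 = 0.797.
For two independent groups with equal n: n = 2·((z_{α/2} + z_β) / d)².
z_{α/2} + z_β = 2.326 + 1.645 = 3.971.
n = 2 × (3.971 / 0.797)² = 2 × 4.982² = 2 × 24.82 = 49.6.
Round up to the next whole participant.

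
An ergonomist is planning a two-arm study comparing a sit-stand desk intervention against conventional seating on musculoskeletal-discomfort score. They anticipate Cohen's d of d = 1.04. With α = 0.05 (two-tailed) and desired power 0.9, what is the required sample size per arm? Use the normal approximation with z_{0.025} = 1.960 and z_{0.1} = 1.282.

For two independent groups with equal n: n = 2·((z_{α/2} + z_β) / d)².
z_{α/2} + z_β = 1.960 + 1.282 = 3.242.
n = 2 × (3.242 / 1.04)² = 2 × 3.117² = 2 × 9.72 = 19.4.
Round up to the next whole participant.

n = 20 per group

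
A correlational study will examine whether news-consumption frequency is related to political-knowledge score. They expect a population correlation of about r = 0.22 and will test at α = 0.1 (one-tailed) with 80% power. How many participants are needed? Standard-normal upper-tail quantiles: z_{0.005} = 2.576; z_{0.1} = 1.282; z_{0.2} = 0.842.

n = 94

Fisher's z: C = ½·ln((1+r)/(1−r)) = ½·ln(1.5641) = 0.2237.
n = ((z_{α} + z_β)/C)² + 3.
(1.282 + 0.842) / 0.2237 = 2.124 / 0.2237 = 9.495.
n = 9.495² + 3 = 90.15 + 3 = 93.2.
Round up.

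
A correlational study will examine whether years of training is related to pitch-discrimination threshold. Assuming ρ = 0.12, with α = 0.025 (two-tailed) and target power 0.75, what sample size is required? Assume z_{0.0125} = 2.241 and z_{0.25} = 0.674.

Fisher's z: C = ½·ln((1+r)/(1−r)) = ½·ln(1.2727) = 0.1206.
n = ((z_{α/2} + z_β)/C)² + 3.
(2.241 + 0.674) / 0.1206 = 2.915 / 0.1206 = 24.171.
n = 24.171² + 3 = 584.23 + 3 = 587.2.
Round up.

n = 588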